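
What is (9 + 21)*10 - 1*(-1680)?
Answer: 1980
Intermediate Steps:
(9 + 21)*10 - 1*(-1680) = 30*10 + 1680 = 300 + 1680 = 1980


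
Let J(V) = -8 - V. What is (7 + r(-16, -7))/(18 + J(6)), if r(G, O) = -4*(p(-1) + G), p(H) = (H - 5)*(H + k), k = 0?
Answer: 47/4 ≈ 11.750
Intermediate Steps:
p(H) = H*(-5 + H) (p(H) = (H - 5)*(H + 0) = (-5 + H)*H = H*(-5 + H))
r(G, O) = -24 - 4*G (r(G, O) = -4*(-(-5 - 1) + G) = -4*(-1*(-6) + G) = -4*(6 + G) = -24 - 4*G)
(7 + r(-16, -7))/(18 + J(6)) = (7 + (-24 - 4*(-16)))/(18 + (-8 - 1*6)) = (7 + (-24 + 64))/(18 + (-8 - 6)) = (7 + 40)/(18 - 14) = 47/4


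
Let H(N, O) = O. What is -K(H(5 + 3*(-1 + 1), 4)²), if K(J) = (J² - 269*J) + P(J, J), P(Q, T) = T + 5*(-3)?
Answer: 4047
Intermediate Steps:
P(Q, T) = -15 + T (P(Q, T) = T - 15 = -15 + T)
K(J) = -15 + J² - 268*J (K(J) = (J² - 269*J) + (-15 + J) = -15 + J² - 268*J)
-K(H(5 + 3*(-1 + 1), 4)²) = -(-15 + (4²)² - 268*4²) = -(-15 + 16² - 268*16) = -(-15 + 256 - 4288) = -1*(-4047) = 4047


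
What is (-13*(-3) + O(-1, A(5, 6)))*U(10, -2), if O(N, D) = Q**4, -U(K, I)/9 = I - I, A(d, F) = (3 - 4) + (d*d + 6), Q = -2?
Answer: 0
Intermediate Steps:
A(d, F) = 5 + d**2 (A(d, F) = -1 + (d**2 + 6) = -1 + (6 + d**2) = 5 + d**2)
U(K, I) = 0 (U(K, I) = -9*(I - I) = -9*0 = 0)
O(N, D) = 16 (O(N, D) = (-2)**4 = 16)
(-13*(-3) + O(-1, A(5, 6)))*U(10, -2) = (-13*(-3) + 16)*0 = (39 + 16)*0 = 55*0 = 0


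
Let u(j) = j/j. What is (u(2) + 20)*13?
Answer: 273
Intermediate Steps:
u(j) = 1
(u(2) + 20)*13 = (1 + 20)*13 = 21*13 = 273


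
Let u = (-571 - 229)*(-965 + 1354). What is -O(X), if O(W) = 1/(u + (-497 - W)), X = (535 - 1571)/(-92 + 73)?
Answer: 19/5923279 ≈ 3.2077e-6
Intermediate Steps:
X = 1036/19 (X = -1036/(-19) = -1036*(-1/19) = 1036/19 ≈ 54.526)
u = -311200 (u = -800*389 = -311200)
O(W) = 1/(-311697 - W) (O(W) = 1/(-311200 + (-497 - W)) = 1/(-311697 - W))
-O(X) = -(-1)/(311697 + 1036/19) = -(-1)/5923279/19 = -(-1)*19/5923279 = -1*(-19/5923279) = 19/5923279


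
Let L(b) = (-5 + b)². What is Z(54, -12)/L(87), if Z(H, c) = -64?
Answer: -16/1681 ≈ -0.0095181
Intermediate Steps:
Z(54, -12)/L(87) = -64/(-5 + 87)² = -64/(82²) = -64/6724 = -64*1/6724 = -16/1681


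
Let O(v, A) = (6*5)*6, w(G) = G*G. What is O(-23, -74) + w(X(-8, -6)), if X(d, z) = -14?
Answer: 376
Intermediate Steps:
w(G) = G**2
O(v, A) = 180 (O(v, A) = 30*6 = 180)
O(-23, -74) + w(X(-8, -6)) = 180 + (-14)**2 = 180 + 196 = 376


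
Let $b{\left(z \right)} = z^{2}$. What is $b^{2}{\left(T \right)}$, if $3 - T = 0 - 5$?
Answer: $4096$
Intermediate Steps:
$T = 8$ ($T = 3 - \left(0 - 5\right) = 3 - -5 = 3 + 5 = 8$)
$b^{2}{\left(T \right)} = \left(8^{2}\right)^{2} = 64^{2} = 4096$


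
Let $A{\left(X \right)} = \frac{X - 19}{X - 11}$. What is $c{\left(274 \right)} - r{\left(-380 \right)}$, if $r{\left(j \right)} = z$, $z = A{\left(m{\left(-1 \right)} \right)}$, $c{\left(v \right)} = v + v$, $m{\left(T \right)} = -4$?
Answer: $\frac{8197}{15} \approx 546.47$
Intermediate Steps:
$c{\left(v \right)} = 2 v$
$A{\left(X \right)} = \frac{-19 + X}{-11 + X}$
$z = \frac{23}{15}$ ($z = \frac{-19 - 4}{-11 - 4} = \frac{1}{-15} \left(-23\right) = \left(- \frac{1}{15}\right) \left(-23\right) = \frac{23}{15} \approx 1.5333$)
$r{\left(j \right)} = \frac{23}{15}$
$c{\left(274 \right)} - r{\left(-380 \right)} = 2 \cdot 274 - \frac{23}{15} = 548 - \frac{23}{15} = \frac{8197}{15}$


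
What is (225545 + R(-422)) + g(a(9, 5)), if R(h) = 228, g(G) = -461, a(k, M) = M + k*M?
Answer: 225312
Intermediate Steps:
a(k, M) = M + M*k
(225545 + R(-422)) + g(a(9, 5)) = (225545 + 228) - 461 = 225773 - 461 = 225312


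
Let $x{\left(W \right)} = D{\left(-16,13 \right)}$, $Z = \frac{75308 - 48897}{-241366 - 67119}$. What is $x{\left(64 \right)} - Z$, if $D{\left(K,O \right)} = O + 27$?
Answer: $\frac{12365811}{308485} \approx 40.086$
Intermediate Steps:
$Z = - \frac{26411}{308485}$ ($Z = \frac{26411}{-308485} = 26411 \left(- \frac{1}{308485}\right) = - \frac{26411}{308485} \approx -0.085615$)
$D{\left(K,O \right)} = 27 + O$
$x{\left(W \right)} = 40$ ($x{\left(W \right)} = 27 + 13 = 40$)
$x{\left(64 \right)} - Z = 40 - - \frac{26411}{308485} = 40 + \frac{26411}{308485} = \frac{12365811}{308485}$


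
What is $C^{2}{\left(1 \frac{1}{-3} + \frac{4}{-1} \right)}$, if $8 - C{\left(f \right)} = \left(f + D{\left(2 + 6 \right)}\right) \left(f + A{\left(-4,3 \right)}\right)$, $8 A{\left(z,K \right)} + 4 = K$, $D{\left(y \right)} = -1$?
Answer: $\frac{20164}{81} \approx 248.94$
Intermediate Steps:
$A{\left(z,K \right)} = - \frac{1}{2} + \frac{K}{8}$
$C{\left(f \right)} = 8 - \left(-1 + f\right) \left(- \frac{1}{8} + f\right)$ ($C{\left(f \right)} = 8 - \left(f - 1\right) \left(f + \left(- \frac{1}{2} + \frac{1}{8} \cdot 3\right)\right) = 8 - \left(-1 + f\right) \left(f + \left(- \frac{1}{2} + \frac{3}{8}\right)\right) = 8 - \left(-1 + f\right) \left(f - \frac{1}{8}\right) = 8 - \left(-1 + f\right) \left(- \frac{1}{8} + f\right)$)
$C^{2}{\left(1 \frac{1}{-3} + \frac{4}{-1} \right)} = \left(\frac{63}{8} - \left(1 \frac{1}{-3} + \frac{4}{-1}\right)^{2} + \frac{9 \left(1 \frac{1}{-3} + \frac{4}{-1}\right)}{8}\right)^{2} = \left(\frac{63}{8} - \left(1 \left(- \frac{1}{3}\right) + 4 \left(-1\right)\right)^{2} + \frac{9 \left(1 \left(- \frac{1}{3}\right) + 4 \left(-1\right)\right)}{8}\right)^{2} = \left(\frac{63}{8} - \left(- \frac{1}{3} - 4\right)^{2} + \frac{9 \left(- \frac{1}{3} - 4\right)}{8}\right)^{2} = \left(\frac{63}{8} - \left(- \frac{13}{3}\right)^{2} + \frac{9}{8} \left(- \frac{13}{3}\right)\right)^{2} = \left(\frac{63}{8} - \frac{169}{9} - \frac{39}{8}\right)^{2} = \left(- \frac{142}{9}\right)^{2} = \frac{20164}{81}$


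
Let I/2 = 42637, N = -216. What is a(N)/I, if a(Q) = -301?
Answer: -43/12182 ≈ -0.0035298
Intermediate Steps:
I = 85274 (I = 2*42637 = 85274)
a(N)/I = -301/85274 = -301*1/85274 = -43/12182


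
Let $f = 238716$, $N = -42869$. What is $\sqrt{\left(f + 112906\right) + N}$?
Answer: $\sqrt{308753} \approx 555.66$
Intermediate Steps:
$\sqrt{\left(f + 112906\right) + N} = \sqrt{\left(238716 + 112906\right) - 42869} = \sqrt{351622 - 42869} = \sqrt{308753}$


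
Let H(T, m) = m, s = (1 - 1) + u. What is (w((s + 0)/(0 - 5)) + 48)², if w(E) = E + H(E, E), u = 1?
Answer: 56644/25 ≈ 2265.8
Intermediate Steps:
s = 1 (s = (1 - 1) + 1 = 0 + 1 = 1)
w(E) = 2*E (w(E) = E + E = 2*E)
(w((s + 0)/(0 - 5)) + 48)² = (2*((1 + 0)/(0 - 5)) + 48)² = (2*(1/(-5)) + 48)² = (2*(1*(-⅕)) + 48)² = (2*(-⅕) + 48)² = (-⅖ + 48)² = (238/5)² = 56644/25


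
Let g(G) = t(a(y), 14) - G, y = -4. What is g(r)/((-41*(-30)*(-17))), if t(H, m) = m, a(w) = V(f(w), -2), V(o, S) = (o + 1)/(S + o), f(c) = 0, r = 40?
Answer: 13/10455 ≈ 0.0012434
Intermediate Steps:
V(o, S) = (1 + o)/(S + o)
a(w) = -½ (a(w) = (1 + 0)/(-2 + 0) = 1/(-2) = -½*1 = -½)
g(G) = 14 - G
g(r)/((-41*(-30)*(-17))) = (14 - 1*40)/((-41*(-30)*(-17))) = (14 - 40)/((1230*(-17))) = -26/(-20910) = -26*(-1/20910) = 13/10455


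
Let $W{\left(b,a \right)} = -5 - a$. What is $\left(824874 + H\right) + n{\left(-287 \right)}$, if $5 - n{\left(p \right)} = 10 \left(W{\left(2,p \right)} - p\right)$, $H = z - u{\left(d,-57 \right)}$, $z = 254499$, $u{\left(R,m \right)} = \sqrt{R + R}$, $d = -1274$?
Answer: $1073688 - 14 i \sqrt{13} \approx 1.0737 \cdot 10^{6} - 50.478 i$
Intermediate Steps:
$u{\left(R,m \right)} = \sqrt{2} \sqrt{R}$ ($u{\left(R,m \right)} = \sqrt{2 R} = \sqrt{2} \sqrt{R}$)
$H = 254499 - 14 i \sqrt{13}$ ($H = 254499 - \sqrt{2} \sqrt{-1274} = 254499 - \sqrt{2} \cdot 7 i \sqrt{26} = 254499 - 14 i \sqrt{13} \approx 2.545 \cdot 10^{5} - 50.478 i$)
$n{\left(p \right)} = 55 + 20 p$ ($n{\left(p \right)} = 5 - 10 \left(\left(-5 - p\right) - p\right) = 5 - 10 \left(-5 - 2 p\right) = 5 - \left(-50 - 20 p\right) = 5 + \left(50 + 20 p\right) = 55 + 20 p$)
$\left(824874 + H\right) + n{\left(-287 \right)} = \left(824874 + \left(254499 - 14 i \sqrt{13}\right)\right) + \left(55 + 20 \left(-287\right)\right) = \left(1079373 - 14 i \sqrt{13}\right) + \left(55 - 5740\right) = \left(1079373 - 14 i \sqrt{13}\right) - 5685 = 1073688 - 14 i \sqrt{13}$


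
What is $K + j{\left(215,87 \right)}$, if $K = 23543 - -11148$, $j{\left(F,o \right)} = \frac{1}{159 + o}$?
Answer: $\frac{8533987}{246} \approx 34691.0$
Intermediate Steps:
$K = 34691$ ($K = 23543 + 11148 = 34691$)
$K + j{\left(215,87 \right)} = 34691 + \frac{1}{159 + 87} = 34691 + \frac{1}{246} = \frac{8533987}{246}$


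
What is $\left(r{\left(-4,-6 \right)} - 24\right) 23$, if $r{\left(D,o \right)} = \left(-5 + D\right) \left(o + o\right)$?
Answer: $1932$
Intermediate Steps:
$r{\left(D,o \right)} = 2 o \left(-5 + D\right)$ ($r{\left(D,o \right)} = \left(-5 + D\right) 2 o = 2 o \left(-5 + D\right)$)
$\left(r{\left(-4,-6 \right)} - 24\right) 23 = \left(2 \left(-6\right) \left(-5 - 4\right) - 24\right) 23 = \left(2 \left(-6\right) \left(-9\right) - 24\right) 23 = \left(108 - 24\right) 23 = 84 \cdot 23 = 1932$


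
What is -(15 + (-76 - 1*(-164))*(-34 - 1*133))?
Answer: 14681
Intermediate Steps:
-(15 + (-76 - 1*(-164))*(-34 - 1*133)) = -(15 + (-76 + 164)*(-34 - 133)) = -(15 + 88*(-167)) = -(15 - 14696) = -1*(-14681) = 14681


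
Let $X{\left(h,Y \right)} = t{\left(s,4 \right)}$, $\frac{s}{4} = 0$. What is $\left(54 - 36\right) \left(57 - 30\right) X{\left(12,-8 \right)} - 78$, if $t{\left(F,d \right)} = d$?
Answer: $1866$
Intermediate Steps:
$s = 0$ ($s = 4 \cdot 0 = 0$)
$X{\left(h,Y \right)} = 4$
$\left(54 - 36\right) \left(57 - 30\right) X{\left(12,-8 \right)} - 78 = \left(54 - 36\right) \left(57 - 30\right) 4 - 78 = 18 \cdot 27 \cdot 4 - 78 = 486 \cdot 4 - 78 = 1944 - 78 = 1866$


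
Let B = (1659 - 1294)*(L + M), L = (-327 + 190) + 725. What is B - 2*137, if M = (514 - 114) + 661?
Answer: 601611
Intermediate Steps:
L = 588 (L = -137 + 725 = 588)
M = 1061 (M = 400 + 661 = 1061)
B = 601885 (B = (1659 - 1294)*(588 + 1061) = 365*1649 = 601885)
B - 2*137 = 601885 - 2*137 = 601885 - 274 = 601611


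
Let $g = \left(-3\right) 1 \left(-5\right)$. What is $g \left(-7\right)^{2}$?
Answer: $735$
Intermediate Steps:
$g = 15$ ($g = \left(-3\right) \left(-5\right) = 15$)
$g \left(-7\right)^{2} = 15 \left(-7\right)^{2} = 15 \cdot 49 = 735$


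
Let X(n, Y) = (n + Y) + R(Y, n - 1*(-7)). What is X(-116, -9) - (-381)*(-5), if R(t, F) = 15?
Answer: -2015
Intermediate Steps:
X(n, Y) = 15 + Y + n (X(n, Y) = (n + Y) + 15 = (Y + n) + 15 = 15 + Y + n)
X(-116, -9) - (-381)*(-5) = (15 - 9 - 116) - (-381)*(-5) = -110 - 1*1905 = -110 - 1905 = -2015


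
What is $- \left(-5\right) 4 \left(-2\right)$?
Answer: $-40$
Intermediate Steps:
$- \left(-5\right) 4 \left(-2\right) = - \left(-20\right) \left(-2\right) = \left(-1\right) 40 = -40$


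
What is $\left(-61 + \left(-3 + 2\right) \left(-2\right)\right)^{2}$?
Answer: $3481$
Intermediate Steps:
$\left(-61 + \left(-3 + 2\right) \left(-2\right)\right)^{2} = \left(-61 - -2\right)^{2} = \left(-61 + 2\right)^{2} = \left(-59\right)^{2} = 3481$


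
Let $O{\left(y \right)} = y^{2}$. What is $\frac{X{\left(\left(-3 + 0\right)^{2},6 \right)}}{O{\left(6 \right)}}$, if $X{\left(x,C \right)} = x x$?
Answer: $\frac{9}{4} \approx 2.25$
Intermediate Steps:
$X{\left(x,C \right)} = x^{2}$
$\frac{X{\left(\left(-3 + 0\right)^{2},6 \right)}}{O{\left(6 \right)}} = \frac{\left(\left(-3 + 0\right)^{2}\right)^{2}}{6^{2}} = \frac{\left(\left(-3\right)^{2}\right)^{2}}{36} = 9^{2} \cdot \frac{1}{36} = 81 \cdot \frac{1}{36} = \frac{9}{4}$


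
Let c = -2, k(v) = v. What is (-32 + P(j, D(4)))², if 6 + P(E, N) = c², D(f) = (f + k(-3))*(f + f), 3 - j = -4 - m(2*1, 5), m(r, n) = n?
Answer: 1156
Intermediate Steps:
j = 12 (j = 3 - (-4 - 1*5) = 3 - (-4 - 5) = 3 - 1*(-9) = 3 + 9 = 12)
D(f) = 2*f*(-3 + f) (D(f) = (f - 3)*(f + f) = (-3 + f)*(2*f) = 2*f*(-3 + f))
P(E, N) = -2 (P(E, N) = -6 + (-2)² = -6 + 4 = -2)
(-32 + P(j, D(4)))² = (-32 - 2)² = (-34)² = 1156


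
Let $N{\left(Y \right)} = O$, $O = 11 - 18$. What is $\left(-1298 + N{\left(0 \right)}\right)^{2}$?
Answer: $1703025$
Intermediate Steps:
$O = -7$ ($O = 11 - 18 = -7$)
$N{\left(Y \right)} = -7$
$\left(-1298 + N{\left(0 \right)}\right)^{2} = \left(-1298 - 7\right)^{2} = \left(-1305\right)^{2} = 1703025$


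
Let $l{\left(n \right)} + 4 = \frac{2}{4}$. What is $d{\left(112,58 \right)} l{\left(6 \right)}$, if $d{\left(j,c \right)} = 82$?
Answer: $-287$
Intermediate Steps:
$l{\left(n \right)} = - \frac{7}{2}$ ($l{\left(n \right)} = -4 + \frac{2}{4} = -4 + 2 \cdot \frac{1}{4} = -4 + \frac{1}{2} = - \frac{7}{2}$)
$d{\left(112,58 \right)} l{\left(6 \right)} = 82 \left(- \frac{7}{2}\right) = -287$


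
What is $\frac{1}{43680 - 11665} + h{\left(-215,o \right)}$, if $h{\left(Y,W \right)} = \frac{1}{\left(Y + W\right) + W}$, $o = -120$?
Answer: $- \frac{6312}{2913365} \approx -0.0021666$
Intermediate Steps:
$h{\left(Y,W \right)} = \frac{1}{Y + 2 W}$ ($h{\left(Y,W \right)} = \frac{1}{\left(W + Y\right) + W} = \frac{1}{Y + 2 W}$)
$\frac{1}{43680 - 11665} + h{\left(-215,o \right)} = \frac{1}{43680 - 11665} + \frac{1}{-215 + 2 \left(-120\right)} = \frac{1}{32015} + \frac{1}{-215 - 240} = \frac{1}{32015} + \frac{1}{-455} = \frac{1}{32015} - \frac{1}{455} = - \frac{6312}{2913365}$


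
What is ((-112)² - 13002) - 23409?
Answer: -23867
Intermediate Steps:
((-112)² - 13002) - 23409 = (12544 - 13002) - 23409 = -458 - 23409 = -23867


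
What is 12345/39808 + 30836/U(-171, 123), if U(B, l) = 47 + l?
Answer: 614809069/3383680 ≈ 181.70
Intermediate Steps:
12345/39808 + 30836/U(-171, 123) = 12345/39808 + 30836/(47 + 123) = 12345*(1/39808) + 30836/170 = 12345/39808 + 30836*(1/170) = 12345/39808 + 15418/85 = 614809069/3383680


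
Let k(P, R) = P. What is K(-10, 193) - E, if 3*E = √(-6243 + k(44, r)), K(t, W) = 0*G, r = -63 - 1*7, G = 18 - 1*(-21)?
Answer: -I*√6199/3 ≈ -26.245*I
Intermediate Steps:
G = 39 (G = 18 + 21 = 39)
r = -70 (r = -63 - 7 = -70)
K(t, W) = 0 (K(t, W) = 0*39 = 0)
E = I*√6199/3 (E = √(-6243 + 44)/3 = √(-6199)/3 = (I*√6199)/3 = I*√6199/3 ≈ 26.245*I)
K(-10, 193) - E = 0 - I*√6199/3 = -I*√6199/3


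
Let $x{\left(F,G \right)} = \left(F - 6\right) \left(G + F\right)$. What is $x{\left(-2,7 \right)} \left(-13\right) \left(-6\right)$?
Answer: $-3120$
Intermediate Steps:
$x{\left(F,G \right)} = \left(-6 + F\right) \left(F + G\right)$
$x{\left(-2,7 \right)} \left(-13\right) \left(-6\right) = \left(\left(-2\right)^{2} - -12 - 42 - 14\right) \left(-13\right) \left(-6\right) = \left(4 + 12 - 42 - 14\right) \left(-13\right) \left(-6\right) = \left(-40\right) \left(-13\right) \left(-6\right) = 520 \left(-6\right) = -3120$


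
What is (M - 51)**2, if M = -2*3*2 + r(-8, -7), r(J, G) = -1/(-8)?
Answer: 253009/64 ≈ 3953.3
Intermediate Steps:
r(J, G) = 1/8 (r(J, G) = -1*(-1/8) = 1/8)
M = -95/8 (M = -2*3*2 + 1/8 = -6*2 + 1/8 = -12 + 1/8 = -95/8 ≈ -11.875)
(M - 51)**2 = (-95/8 - 51)**2 = (-503/8)**2 = 253009/64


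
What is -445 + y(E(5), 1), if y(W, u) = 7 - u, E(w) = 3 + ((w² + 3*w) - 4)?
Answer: -439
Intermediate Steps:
E(w) = -1 + w² + 3*w (E(w) = 3 + (-4 + w² + 3*w) = -1 + w² + 3*w)
-445 + y(E(5), 1) = -445 + (7 - 1*1) = -445 + (7 - 1) = -445 + 6 = -439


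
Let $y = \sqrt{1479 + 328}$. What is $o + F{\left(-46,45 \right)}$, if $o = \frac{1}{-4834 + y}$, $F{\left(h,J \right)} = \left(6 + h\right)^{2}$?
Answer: $\frac{37385193566}{23365749} - \frac{\sqrt{1807}}{23365749} \approx 1600.0$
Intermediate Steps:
$y = \sqrt{1807} \approx 42.509$
$o = \frac{1}{-4834 + \sqrt{1807}} \approx -0.0002087$
$o + F{\left(-46,45 \right)} = \left(- \frac{4834}{23365749} - \frac{\sqrt{1807}}{23365749}\right) + \left(6 - 46\right)^{2} = \left(- \frac{4834}{23365749} - \frac{\sqrt{1807}}{23365749}\right) + \left(-40\right)^{2} = \left(- \frac{4834}{23365749} - \frac{\sqrt{1807}}{23365749}\right) + 1600 = \frac{37385193566}{23365749} - \frac{\sqrt{1807}}{23365749}$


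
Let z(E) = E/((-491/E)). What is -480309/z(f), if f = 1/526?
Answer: 65248976686044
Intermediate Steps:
f = 1/526 ≈ 0.0019011
z(E) = -E²/491 (z(E) = E*(-E/491) = -E²/491)
-480309/z(f) = -480309/((-(1/526)²/491)) = -480309/((-1/491*1/276676)) = -480309/(-1/135847916) = -480309*(-135847916) = 65248976686044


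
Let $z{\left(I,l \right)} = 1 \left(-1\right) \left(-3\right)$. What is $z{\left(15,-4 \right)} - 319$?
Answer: $-316$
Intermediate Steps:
$z{\left(I,l \right)} = 3$ ($z{\left(I,l \right)} = \left(-1\right) \left(-3\right) = 3$)
$z{\left(15,-4 \right)} - 319 = 3 - 319 = -316$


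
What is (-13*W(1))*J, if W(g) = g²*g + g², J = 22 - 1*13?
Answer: -234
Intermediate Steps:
J = 9 (J = 22 - 13 = 9)
W(g) = g² + g³ (W(g) = g³ + g² = g² + g³)
(-13*W(1))*J = -13*1²*(1 + 1)*9 = -13*2*9 = -26*9 = -234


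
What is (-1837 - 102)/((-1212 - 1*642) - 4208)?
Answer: 277/866 ≈ 0.31986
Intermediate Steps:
(-1837 - 102)/((-1212 - 1*642) - 4208) = -1939/((-1212 - 642) - 4208) = -1939/(-1854 - 4208) = -1939/(-6062) = -1939*(-1/6062) = 277/866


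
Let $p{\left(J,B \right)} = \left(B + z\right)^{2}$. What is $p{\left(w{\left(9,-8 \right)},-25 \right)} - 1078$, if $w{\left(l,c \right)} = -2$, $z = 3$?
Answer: $-594$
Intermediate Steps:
$p{\left(J,B \right)} = \left(3 + B\right)^{2}$ ($p{\left(J,B \right)} = \left(B + 3\right)^{2} = \left(3 + B\right)^{2}$)
$p{\left(w{\left(9,-8 \right)},-25 \right)} - 1078 = \left(3 - 25\right)^{2} - 1078 = \left(-22\right)^{2} - 1078 = 484 - 1078 = -594$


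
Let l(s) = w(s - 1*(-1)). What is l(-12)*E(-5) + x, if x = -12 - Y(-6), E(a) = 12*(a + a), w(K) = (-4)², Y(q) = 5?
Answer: -1937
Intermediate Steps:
w(K) = 16
E(a) = 24*a (E(a) = 12*(2*a) = 24*a)
x = -17 (x = -12 - 1*5 = -12 - 5 = -17)
l(s) = 16
l(-12)*E(-5) + x = 16*(24*(-5)) - 17 = 16*(-120) - 17 = -1920 - 17 = -1937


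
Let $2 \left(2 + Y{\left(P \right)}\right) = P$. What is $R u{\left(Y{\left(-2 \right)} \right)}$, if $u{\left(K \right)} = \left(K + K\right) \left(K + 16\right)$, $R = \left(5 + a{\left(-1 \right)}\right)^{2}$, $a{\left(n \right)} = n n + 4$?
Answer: $-7800$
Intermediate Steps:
$a{\left(n \right)} = 4 + n^{2}$ ($a{\left(n \right)} = n^{2} + 4 = 4 + n^{2}$)
$Y{\left(P \right)} = -2 + \frac{P}{2}$
$R = 100$ ($R = \left(5 + \left(4 + \left(-1\right)^{2}\right)\right)^{2} = \left(5 + \left(4 + 1\right)\right)^{2} = \left(5 + 5\right)^{2} = 10^{2} = 100$)
$u{\left(K \right)} = 2 K \left(16 + K\right)$
$R u{\left(Y{\left(-2 \right)} \right)} = 100 \cdot 2 \left(-2 + \frac{1}{2} \left(-2\right)\right) \left(16 + \left(-2 + \frac{1}{2} \left(-2\right)\right)\right) = 100 \cdot 2 \left(-2 - 1\right) \left(16 - 3\right) = 100 \cdot 2 \left(-3\right) \left(16 - 3\right) = 100 \cdot 2 \left(-3\right) 13 = 100 \left(-78\right) = -7800$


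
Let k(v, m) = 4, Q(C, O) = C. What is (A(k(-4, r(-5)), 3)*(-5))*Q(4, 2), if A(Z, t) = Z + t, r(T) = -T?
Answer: -140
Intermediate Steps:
(A(k(-4, r(-5)), 3)*(-5))*Q(4, 2) = ((4 + 3)*(-5))*4 = (7*(-5))*4 = -35*4 = -140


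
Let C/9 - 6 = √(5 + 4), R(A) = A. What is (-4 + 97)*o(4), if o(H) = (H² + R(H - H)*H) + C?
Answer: 9021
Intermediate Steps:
C = 81 (C = 54 + 9*√(5 + 4) = 54 + 9*√9 = 54 + 9*3 = 54 + 27 = 81)
o(H) = 81 + H² (o(H) = (H² + (H - H)*H) + 81 = (H² + 0*H) + 81 = (H² + 0) + 81 = H² + 81 = 81 + H²)
(-4 + 97)*o(4) = (-4 + 97)*(81 + 4²) = 93*(81 + 16) = 93*97 = 9021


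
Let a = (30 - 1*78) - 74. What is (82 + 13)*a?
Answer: -11590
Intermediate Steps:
a = -122 (a = (30 - 78) - 74 = -48 - 74 = -122)
(82 + 13)*a = (82 + 13)*(-122) = 95*(-122) = -11590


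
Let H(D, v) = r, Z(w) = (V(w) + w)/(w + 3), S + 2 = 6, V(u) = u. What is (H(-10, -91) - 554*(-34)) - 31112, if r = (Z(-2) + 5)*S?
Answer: -12272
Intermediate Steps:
S = 4 (S = -2 + 6 = 4)
Z(w) = 2*w/(3 + w) (Z(w) = (w + w)/(w + 3) = (2*w)/(3 + w) = 2*w/(3 + w))
r = 4 (r = (2*(-2)/(3 - 2) + 5)*4 = (2*(-2)/1 + 5)*4 = (2*(-2)*1 + 5)*4 = (-4 + 5)*4 = 1*4 = 4)
H(D, v) = 4
(H(-10, -91) - 554*(-34)) - 31112 = (4 - 554*(-34)) - 31112 = (4 + 18836) - 31112 = 18840 - 31112 = -12272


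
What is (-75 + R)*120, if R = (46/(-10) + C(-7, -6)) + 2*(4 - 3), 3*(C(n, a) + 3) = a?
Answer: -9912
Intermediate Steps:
C(n, a) = -3 + a/3
R = -38/5 (R = (46/(-10) + (-3 + (⅓)*(-6))) + 2*(4 - 3) = (46*(-⅒) + (-3 - 2)) + 2*1 = (-23/5 - 5) + 2 = -48/5 + 2 = -38/5 ≈ -7.6000)
(-75 + R)*120 = (-75 - 38/5)*120 = -413/5*120 = -9912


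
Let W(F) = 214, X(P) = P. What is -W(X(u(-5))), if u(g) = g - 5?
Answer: -214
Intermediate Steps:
u(g) = -5 + g
-W(X(u(-5))) = -1*214 = -214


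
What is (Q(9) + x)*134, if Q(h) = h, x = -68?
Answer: -7906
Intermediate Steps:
(Q(9) + x)*134 = (9 - 68)*134 = -59*134 = -7906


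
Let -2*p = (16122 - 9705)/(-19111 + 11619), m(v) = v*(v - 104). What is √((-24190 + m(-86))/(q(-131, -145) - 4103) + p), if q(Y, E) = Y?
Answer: √574128538720898/15860564 ≈ 1.5107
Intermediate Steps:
m(v) = v*(-104 + v)
p = 6417/14984 (p = -(16122 - 9705)/(2*(-19111 + 11619)) = -6417/(2*(-7492)) = -6417*(-1)/(2*7492) = -½*(-6417/7492) = 6417/14984 ≈ 0.42826)
√((-24190 + m(-86))/(q(-131, -145) - 4103) + p) = √((-24190 - 86*(-104 - 86))/(-131 - 4103) + 6417/14984) = √((-24190 - 86*(-190))/(-4234) + 6417/14984) = √((-24190 + 16340)*(-1/4234) + 6417/14984) = √(-7850*(-1/4234) + 6417/14984) = √(3925/2117 + 6417/14984) = √(72396989/31721128) = √574128538720898/15860564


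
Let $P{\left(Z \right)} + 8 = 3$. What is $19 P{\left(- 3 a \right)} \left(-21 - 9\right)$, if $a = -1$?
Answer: $2850$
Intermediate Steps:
$P{\left(Z \right)} = -5$ ($P{\left(Z \right)} = -8 + 3 = -5$)
$19 P{\left(- 3 a \right)} \left(-21 - 9\right) = 19 \left(-5\right) \left(-21 - 9\right) = \left(-95\right) \left(-30\right) = 2850$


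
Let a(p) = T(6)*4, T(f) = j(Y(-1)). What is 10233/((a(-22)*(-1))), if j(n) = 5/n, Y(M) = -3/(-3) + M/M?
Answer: -10233/10 ≈ -1023.3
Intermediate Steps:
Y(M) = 2 (Y(M) = -3*(-1/3) + 1 = 1 + 1 = 2)
T(f) = 5/2
a(p) = 10 (a(p) = (5/2)*4 = 10)
10233/((a(-22)*(-1))) = 10233/((10*(-1))) = 10233/(-10) = 10233*(-1/10) = -10233/10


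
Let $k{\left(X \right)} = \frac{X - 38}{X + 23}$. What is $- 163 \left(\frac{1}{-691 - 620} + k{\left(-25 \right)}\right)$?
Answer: $- \frac{13462333}{2622} \approx -5134.4$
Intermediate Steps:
$k{\left(X \right)} = \frac{-38 + X}{23 + X}$
$- 163 \left(\frac{1}{-691 - 620} + k{\left(-25 \right)}\right) = - 163 \left(\frac{1}{-691 - 620} + \frac{-38 - 25}{23 - 25}\right) = - 163 \left(\frac{1}{-1311} + \frac{1}{-2} \left(-63\right)\right) = - 163 \left(- \frac{1}{1311} - - \frac{63}{2}\right) = - 163 \left(- \frac{1}{1311} + \frac{63}{2}\right) = \left(-163\right) \frac{82591}{2622} = - \frac{13462333}{2622}$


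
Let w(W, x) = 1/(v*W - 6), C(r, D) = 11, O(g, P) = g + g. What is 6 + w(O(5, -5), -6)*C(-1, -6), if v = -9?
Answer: 565/96 ≈ 5.8854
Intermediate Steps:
O(g, P) = 2*g
w(W, x) = 1/(-6 - 9*W) (w(W, x) = 1/(-9*W - 6) = 1/(-6 - 9*W))
6 + w(O(5, -5), -6)*C(-1, -6) = 6 + (1/(3*(-2 - 6*5)))*11 = 6 + (1/(3*(-2 - 3*10)))*11 = 6 + (1/(3*(-2 - 30)))*11 = 6 + ((1/3)/(-32))*11 = 6 + ((1/3)*(-1/32))*11 = 6 - 1/96*11 = 6 - 11/96 = 565/96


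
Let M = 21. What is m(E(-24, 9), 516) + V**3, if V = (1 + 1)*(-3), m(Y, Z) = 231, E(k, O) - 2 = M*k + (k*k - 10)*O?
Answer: 15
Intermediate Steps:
E(k, O) = 2 + 21*k + O*(-10 + k**2) (E(k, O) = 2 + (21*k + (k*k - 10)*O) = 2 + (21*k + (k**2 - 10)*O) = 2 + (21*k + (-10 + k**2)*O) = 2 + (21*k + O*(-10 + k**2)) = 2 + 21*k + O*(-10 + k**2))
V = -6 (V = 2*(-3) = -6)
m(E(-24, 9), 516) + V**3 = 231 + (-6)**3 = 231 - 216 = 15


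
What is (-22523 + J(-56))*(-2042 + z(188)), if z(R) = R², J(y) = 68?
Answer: -747796410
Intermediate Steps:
(-22523 + J(-56))*(-2042 + z(188)) = (-22523 + 68)*(-2042 + 188²) = -22455*(-2042 + 35344) = -22455*33302 = -747796410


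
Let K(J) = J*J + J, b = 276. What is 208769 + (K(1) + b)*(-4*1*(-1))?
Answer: 209881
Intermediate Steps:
K(J) = J + J² (K(J) = J² + J = J + J²)
208769 + (K(1) + b)*(-4*1*(-1)) = 208769 + (1*(1 + 1) + 276)*(-4*1*(-1)) = 208769 + (1*2 + 276)*(-4*(-1)) = 208769 + (2 + 276)*4 = 208769 + 278*4 = 208769 + 1112 = 209881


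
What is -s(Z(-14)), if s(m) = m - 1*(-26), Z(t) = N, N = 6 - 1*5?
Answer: -27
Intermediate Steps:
N = 1 (N = 6 - 5 = 1)
Z(t) = 1
s(m) = 26 + m (s(m) = m + 26 = 26 + m)
-s(Z(-14)) = -(26 + 1) = -1*27 = -27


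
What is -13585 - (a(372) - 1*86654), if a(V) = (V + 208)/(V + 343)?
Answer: 10448751/143 ≈ 73068.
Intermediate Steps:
a(V) = (208 + V)/(343 + V)
-13585 - (a(372) - 1*86654) = -13585 - ((208 + 372)/(343 + 372) - 1*86654) = -13585 - (580/715 - 86654) = -13585 - ((1/715)*580 - 86654) = -13585 - (116/143 - 86654) = -13585 - 1*(-12391406/143) = -13585 + 12391406/143 = 10448751/143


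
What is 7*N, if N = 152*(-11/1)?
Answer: -11704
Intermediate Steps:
N = -1672 (N = 152*(-11*1) = 152*(-11) = -1672)
7*N = 7*(-1672) = -11704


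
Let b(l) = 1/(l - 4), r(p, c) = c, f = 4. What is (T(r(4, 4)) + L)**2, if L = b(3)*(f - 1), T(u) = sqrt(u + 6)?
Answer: (-3 + sqrt(10))**2 ≈ 0.026334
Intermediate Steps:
b(l) = 1/(-4 + l)
T(u) = sqrt(6 + u)
L = -3 (L = (4 - 1)/(-4 + 3) = 3/(-1) = -1*3 = -3)
(T(r(4, 4)) + L)**2 = (sqrt(6 + 4) - 3)**2 = (sqrt(10) - 3)**2 = (-3 + sqrt(10))**2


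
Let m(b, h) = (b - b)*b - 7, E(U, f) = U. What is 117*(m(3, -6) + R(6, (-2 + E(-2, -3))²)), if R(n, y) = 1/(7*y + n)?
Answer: -96525/118 ≈ -818.01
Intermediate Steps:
m(b, h) = -7 (m(b, h) = 0*b - 7 = 0 - 7 = -7)
R(n, y) = 1/(n + 7*y)
117*(m(3, -6) + R(6, (-2 + E(-2, -3))²)) = 117*(-7 + 1/(6 + 7*(-2 - 2)²)) = 117*(-7 + 1/(6 + 7*(-4)²)) = 117*(-7 + 1/(6 + 7*16)) = 117*(-7 + 1/(6 + 112)) = 117*(-7 + 1/118) = 117*(-825/118) = -96525/118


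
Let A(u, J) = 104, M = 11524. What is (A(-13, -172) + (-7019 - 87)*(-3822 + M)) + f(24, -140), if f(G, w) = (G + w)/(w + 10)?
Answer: -3557469962/65 ≈ -5.4730e+7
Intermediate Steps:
f(G, w) = (G + w)/(10 + w)
(A(-13, -172) + (-7019 - 87)*(-3822 + M)) + f(24, -140) = (104 + (-7019 - 87)*(-3822 + 11524)) + (24 - 140)/(10 - 140) = (104 - 7106*7702) - 116/(-130) = (104 - 54730412) - 1/130*(-116) = -54730308 + 58/65 = -3557469962/65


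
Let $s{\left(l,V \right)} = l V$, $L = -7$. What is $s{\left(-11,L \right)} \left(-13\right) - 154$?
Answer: $-1155$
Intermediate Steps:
$s{\left(l,V \right)} = V l$
$s{\left(-11,L \right)} \left(-13\right) - 154 = \left(-7\right) \left(-11\right) \left(-13\right) - 154 = 77 \left(-13\right) - 154 = -1001 - 154 = -1155$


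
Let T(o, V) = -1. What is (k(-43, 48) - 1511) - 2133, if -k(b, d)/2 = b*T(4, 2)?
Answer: -3730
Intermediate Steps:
k(b, d) = 2*b (k(b, d) = -2*b*(-1) = -(-2)*b = 2*b)
(k(-43, 48) - 1511) - 2133 = (2*(-43) - 1511) - 2133 = (-86 - 1511) - 2133 = -1597 - 2133 = -3730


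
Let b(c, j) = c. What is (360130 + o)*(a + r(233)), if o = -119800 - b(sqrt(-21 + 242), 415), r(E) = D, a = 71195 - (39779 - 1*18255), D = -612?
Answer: 11790349470 - 49059*sqrt(221) ≈ 1.1790e+10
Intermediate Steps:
a = 49671 (a = 71195 - (39779 - 18255) = 71195 - 1*21524 = 71195 - 21524 = 49671)
r(E) = -612
o = -119800 - sqrt(221) (o = -119800 - sqrt(-21 + 242) = -119800 - sqrt(221) ≈ -1.1981e+5)
(360130 + o)*(a + r(233)) = (360130 + (-119800 - sqrt(221)))*(49671 - 612) = (240330 - sqrt(221))*49059 = 11790349470 - 49059*sqrt(221)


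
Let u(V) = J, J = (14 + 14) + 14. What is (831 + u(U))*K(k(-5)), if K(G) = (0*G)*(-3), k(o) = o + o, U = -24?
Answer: 0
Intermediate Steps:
k(o) = 2*o
J = 42 (J = 28 + 14 = 42)
u(V) = 42
K(G) = 0 (K(G) = 0*(-3) = 0)
(831 + u(U))*K(k(-5)) = (831 + 42)*0 = 873*0 = 0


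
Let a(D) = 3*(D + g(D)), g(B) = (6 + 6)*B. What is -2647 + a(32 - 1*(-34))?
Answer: -73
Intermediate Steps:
g(B) = 12*B
a(D) = 39*D (a(D) = 3*(D + 12*D) = 3*(13*D) = 39*D)
-2647 + a(32 - 1*(-34)) = -2647 + 39*(32 - 1*(-34)) = -2647 + 39*(32 + 34) = -2647 + 39*66 = -2647 + 2574 = -73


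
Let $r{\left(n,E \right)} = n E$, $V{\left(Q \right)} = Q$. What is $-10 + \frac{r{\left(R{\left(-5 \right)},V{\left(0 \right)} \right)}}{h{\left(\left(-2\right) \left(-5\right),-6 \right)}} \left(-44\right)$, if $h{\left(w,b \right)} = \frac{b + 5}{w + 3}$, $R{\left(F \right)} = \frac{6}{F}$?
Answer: $-10$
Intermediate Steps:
$h{\left(w,b \right)} = \frac{5 + b}{3 + w}$
$r{\left(n,E \right)} = E n$
$-10 + \frac{r{\left(R{\left(-5 \right)},V{\left(0 \right)} \right)}}{h{\left(\left(-2\right) \left(-5\right),-6 \right)}} \left(-44\right) = -10 + \frac{0 \frac{6}{-5}}{\frac{1}{3 - -10} \left(5 - 6\right)} \left(-44\right) = -10 + \frac{0 \cdot 6 \left(- \frac{1}{5}\right)}{\frac{1}{3 + 10} \left(-1\right)} \left(-44\right) = -10 + \frac{0 \left(- \frac{6}{5}\right)}{\frac{1}{13} \left(-1\right)} \left(-44\right) = -10 + \frac{0}{\frac{1}{13} \left(-1\right)} \left(-44\right) = -10 + \frac{0}{- \frac{1}{13}} \left(-44\right) = -10 + 0 \left(-13\right) \left(-44\right) = -10 + 0 \left(-44\right) = -10 + 0 = -10$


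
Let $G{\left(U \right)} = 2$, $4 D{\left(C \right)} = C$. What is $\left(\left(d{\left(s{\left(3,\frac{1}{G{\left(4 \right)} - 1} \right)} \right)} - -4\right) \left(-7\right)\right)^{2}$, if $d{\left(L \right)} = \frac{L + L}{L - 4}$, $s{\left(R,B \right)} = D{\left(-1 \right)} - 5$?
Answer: $\frac{1768900}{1369} \approx 1292.1$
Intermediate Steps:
$D{\left(C \right)} = \frac{C}{4}$
$s{\left(R,B \right)} = - \frac{21}{4}$ ($s{\left(R,B \right)} = \frac{1}{4} \left(-1\right) - 5 = - \frac{1}{4} - 5 = - \frac{21}{4}$)
$d{\left(L \right)} = \frac{2 L}{-4 + L}$
$\left(\left(d{\left(s{\left(3,\frac{1}{G{\left(4 \right)} - 1} \right)} \right)} - -4\right) \left(-7\right)\right)^{2} = \left(\left(2 \left(- \frac{21}{4}\right) \frac{1}{-4 - \frac{21}{4}} - -4\right) \left(-7\right)\right)^{2} = \left(\left(2 \left(- \frac{21}{4}\right) \frac{1}{- \frac{37}{4}} + 4\right) \left(-7\right)\right)^{2} = \left(\left(2 \left(- \frac{21}{4}\right) \left(- \frac{4}{37}\right) + 4\right) \left(-7\right)\right)^{2} = \left(\left(\frac{42}{37} + 4\right) \left(-7\right)\right)^{2} = \left(\frac{190}{37} \left(-7\right)\right)^{2} = \left(- \frac{1330}{37}\right)^{2} = \frac{1768900}{1369}$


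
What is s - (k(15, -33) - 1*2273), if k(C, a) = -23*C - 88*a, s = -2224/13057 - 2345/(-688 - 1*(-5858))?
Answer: -351790147/1227358 ≈ -286.62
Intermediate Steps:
s = -765759/1227358 (s = -2224*1/13057 - 2345/(-688 + 5858) = -2224/13057 - 2345/5170 = -2224/13057 - 2345*1/5170 = -2224/13057 - 469/1034 = -765759/1227358 ≈ -0.62391)
k(C, a) = -88*a - 23*C
s - (k(15, -33) - 1*2273) = -765759/1227358 - ((-88*(-33) - 23*15) - 1*2273) = -765759/1227358 - ((2904 - 345) - 2273) = -765759/1227358 - (2559 - 2273) = -765759/1227358 - 1*286 = -765759/1227358 - 286 = -351790147/1227358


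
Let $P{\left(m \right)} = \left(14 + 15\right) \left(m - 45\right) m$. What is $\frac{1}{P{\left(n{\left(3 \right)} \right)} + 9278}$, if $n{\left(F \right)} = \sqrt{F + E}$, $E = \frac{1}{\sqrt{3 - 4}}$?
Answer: $- \frac{1}{-9365 + 29 i + 1305 \sqrt{3 - i}} \approx 0.00014103 - 6.8322 \cdot 10^{-6} i$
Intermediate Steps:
$E = - i$ ($E = \frac{1}{\sqrt{-1}} = \frac{1}{i} = - i \approx - 1.0 i$)
$n{\left(F \right)} = \sqrt{F - i}$
$P{\left(m \right)} = m \left(-1305 + 29 m\right)$ ($P{\left(m \right)} = 29 \left(-45 + m\right) m = \left(-1305 + 29 m\right) m = m \left(-1305 + 29 m\right)$)
$\frac{1}{P{\left(n{\left(3 \right)} \right)} + 9278} = \frac{1}{29 \sqrt{3 - i} \left(-45 + \sqrt{3 - i}\right) + 9278} = \frac{1}{9278 + 29 \sqrt{3 - i} \left(-45 + \sqrt{3 - i}\right)}$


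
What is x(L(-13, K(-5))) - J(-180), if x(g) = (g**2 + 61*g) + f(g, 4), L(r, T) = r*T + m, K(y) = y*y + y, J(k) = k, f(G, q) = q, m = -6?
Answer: 54714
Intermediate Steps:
K(y) = y + y**2 (K(y) = y**2 + y = y + y**2)
L(r, T) = -6 + T*r (L(r, T) = r*T - 6 = T*r - 6 = -6 + T*r)
x(g) = 4 + g**2 + 61*g (x(g) = (g**2 + 61*g) + 4 = 4 + g**2 + 61*g)
x(L(-13, K(-5))) - J(-180) = (4 + (-6 - 5*(1 - 5)*(-13))**2 + 61*(-6 - 5*(1 - 5)*(-13))) - 1*(-180) = (4 + (-6 - 5*(-4)*(-13))**2 + 61*(-6 - 5*(-4)*(-13))) + 180 = (4 + (-6 + 20*(-13))**2 + 61*(-6 + 20*(-13))) + 180 = (4 + (-6 - 260)**2 + 61*(-6 - 260)) + 180 = (4 + (-266)**2 + 61*(-266)) + 180 = (4 + 70756 - 16226) + 180 = 54534 + 180 = 54714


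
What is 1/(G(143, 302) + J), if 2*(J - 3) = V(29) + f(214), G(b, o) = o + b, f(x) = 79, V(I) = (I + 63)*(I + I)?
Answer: 2/6311 ≈ 0.00031691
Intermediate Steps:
V(I) = 2*I*(63 + I) (V(I) = (63 + I)*(2*I) = 2*I*(63 + I))
G(b, o) = b + o
J = 5421/2 (J = 3 + (2*29*(63 + 29) + 79)/2 = 3 + (2*29*92 + 79)/2 = 3 + (5336 + 79)/2 = 3 + (½)*5415 = 3 + 5415/2 = 5421/2 ≈ 2710.5)
1/(G(143, 302) + J) = 1/((143 + 302) + 5421/2) = 1/(445 + 5421/2) = 1/(6311/2) = 2/6311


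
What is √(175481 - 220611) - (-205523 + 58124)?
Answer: 147399 + I*√45130 ≈ 1.474e+5 + 212.44*I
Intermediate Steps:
√(175481 - 220611) - (-205523 + 58124) = √(-45130) - 1*(-147399) = I*√45130 + 147399 = 147399 + I*√45130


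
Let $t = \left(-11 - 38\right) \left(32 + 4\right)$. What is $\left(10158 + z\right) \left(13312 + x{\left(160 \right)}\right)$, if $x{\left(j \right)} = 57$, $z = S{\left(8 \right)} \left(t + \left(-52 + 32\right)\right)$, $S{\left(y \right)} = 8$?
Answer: $-55000066$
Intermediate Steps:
$t = -1764$ ($t = \left(-49\right) 36 = -1764$)
$z = -14272$ ($z = 8 \left(-1764 + \left(-52 + 32\right)\right) = 8 \left(-1764 - 20\right) = 8 \left(-1784\right) = -14272$)
$\left(10158 + z\right) \left(13312 + x{\left(160 \right)}\right) = \left(10158 - 14272\right) \left(13312 + 57\right) = \left(-4114\right) 13369 = -55000066$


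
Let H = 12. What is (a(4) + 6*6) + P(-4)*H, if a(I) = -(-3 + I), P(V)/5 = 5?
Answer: 335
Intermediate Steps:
P(V) = 25 (P(V) = 5*5 = 25)
a(I) = 3 - I
(a(4) + 6*6) + P(-4)*H = ((3 - 1*4) + 6*6) + 25*12 = ((3 - 4) + 36) + 300 = (-1 + 36) + 300 = 35 + 300 = 335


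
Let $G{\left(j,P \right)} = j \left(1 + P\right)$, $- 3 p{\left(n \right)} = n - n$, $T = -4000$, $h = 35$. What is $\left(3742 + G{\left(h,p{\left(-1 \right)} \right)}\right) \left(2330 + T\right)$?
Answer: $-6307590$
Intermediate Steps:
$p{\left(n \right)} = 0$ ($p{\left(n \right)} = - \frac{n - n}{3} = \left(- \frac{1}{3}\right) 0 = 0$)
$\left(3742 + G{\left(h,p{\left(-1 \right)} \right)}\right) \left(2330 + T\right) = \left(3742 + 35 \left(1 + 0\right)\right) \left(2330 - 4000\right) = \left(3742 + 35 \cdot 1\right) \left(-1670\right) = \left(3742 + 35\right) \left(-1670\right) = 3777 \left(-1670\right) = -6307590$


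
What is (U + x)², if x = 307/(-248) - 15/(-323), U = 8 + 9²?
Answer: 49474553454225/6416650816 ≈ 7710.3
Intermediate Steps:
U = 89 (U = 8 + 81 = 89)
x = -95441/80104 (x = 307*(-1/248) - 15*(-1/323) = -307/248 + 15/323 = -95441/80104 ≈ -1.1915)
(U + x)² = (89 - 95441/80104)² = (7033815/80104)² = 49474553454225/6416650816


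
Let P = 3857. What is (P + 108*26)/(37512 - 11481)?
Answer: 6665/26031 ≈ 0.25604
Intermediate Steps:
(P + 108*26)/(37512 - 11481) = (3857 + 108*26)/(37512 - 11481) = (3857 + 2808)/26031 = 6665*(1/26031) = 6665/26031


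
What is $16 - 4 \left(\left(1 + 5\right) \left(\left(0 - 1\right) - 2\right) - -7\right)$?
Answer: $60$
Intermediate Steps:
$16 - 4 \left(\left(1 + 5\right) \left(\left(0 - 1\right) - 2\right) - -7\right) = 16 - 4 \left(6 \left(\left(0 - 1\right) - 2\right) + 7\right) = 16 - 4 \left(6 \left(-1 - 2\right) + 7\right) = 16 - 4 \left(6 \left(-3\right) + 7\right) = 16 - 4 \left(-18 + 7\right) = 16 - -44 = 16 + 44 = 60$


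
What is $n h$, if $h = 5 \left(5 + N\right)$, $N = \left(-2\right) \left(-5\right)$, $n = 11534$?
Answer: $865050$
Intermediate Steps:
$N = 10$
$h = 75$ ($h = 5 \left(5 + 10\right) = 5 \cdot 15 = 75$)
$n h = 11534 \cdot 75 = 865050$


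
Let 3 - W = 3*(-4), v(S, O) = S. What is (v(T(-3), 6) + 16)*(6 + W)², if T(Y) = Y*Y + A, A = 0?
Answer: 11025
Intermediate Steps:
T(Y) = Y² (T(Y) = Y*Y + 0 = Y² + 0 = Y²)
W = 15 (W = 3 - 3*(-4) = 3 - 1*(-12) = 3 + 12 = 15)
(v(T(-3), 6) + 16)*(6 + W)² = ((-3)² + 16)*(6 + 15)² = (9 + 16)*21² = 25*441 = 11025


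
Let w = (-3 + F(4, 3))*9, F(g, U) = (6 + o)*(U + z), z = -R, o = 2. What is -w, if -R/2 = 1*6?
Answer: -1053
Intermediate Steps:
R = -12 (R = -2*6 = -12)
z = 12 (z = -1*(-12) = 12)
F(g, U) = 96 + 8*U (F(g, U) = (6 + 2)*(U + 12) = 8*(12 + U) = 96 + 8*U)
w = 1053 (w = (-3 + (96 + 8*3))*9 = (-3 + (96 + 24))*9 = (-3 + 120)*9 = 117*9 = 1053)
-w = -1*1053 = -1053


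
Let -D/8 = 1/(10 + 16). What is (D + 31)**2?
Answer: 159201/169 ≈ 942.02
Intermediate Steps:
D = -4/13 (D = -8/(10 + 16) = -8/26 = -8*1/26 = -4/13 ≈ -0.30769)
(D + 31)**2 = (-4/13 + 31)**2 = (399/13)**2 = 159201/169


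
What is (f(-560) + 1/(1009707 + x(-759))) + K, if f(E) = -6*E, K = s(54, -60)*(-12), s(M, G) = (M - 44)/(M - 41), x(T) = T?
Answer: 43949774893/13116324 ≈ 3350.8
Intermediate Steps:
s(M, G) = (-44 + M)/(-41 + M)
K = -120/13 (K = ((-44 + 54)/(-41 + 54))*(-12) = (10/13)*(-12) = -120/13 ≈ -9.2308)
(f(-560) + 1/(1009707 + x(-759))) + K = (-6*(-560) + 1/(1009707 - 759)) - 120/13 = (3360 + 1/1008948) - 120/13 = 3390065281/1008948 - 120/13 = 43949774893/13116324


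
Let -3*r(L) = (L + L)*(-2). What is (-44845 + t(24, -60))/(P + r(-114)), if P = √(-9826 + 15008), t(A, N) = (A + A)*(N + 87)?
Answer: 3309724/8961 + 43549*√5182/17922 ≈ 544.27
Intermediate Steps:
r(L) = 4*L/3 (r(L) = -(L + L)*(-2)/3 = -2*L*(-2)/3 = -(-4)*L/3 = 4*L/3)
t(A, N) = 2*A*(87 + N) (t(A, N) = (2*A)*(87 + N) = 2*A*(87 + N))
P = √5182 ≈ 71.986
(-44845 + t(24, -60))/(P + r(-114)) = (-44845 + 2*24*(87 - 60))/(√5182 + (4/3)*(-114)) = (-44845 + 2*24*27)/(√5182 - 152) = (-44845 + 1296)/(-152 + √5182) = -43549/(-152 + √5182)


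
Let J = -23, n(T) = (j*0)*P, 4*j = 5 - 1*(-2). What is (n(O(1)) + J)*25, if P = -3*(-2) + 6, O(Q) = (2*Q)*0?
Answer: -575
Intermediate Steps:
j = 7/4 (j = (5 - 1*(-2))/4 = (5 + 2)/4 = (¼)*7 = 7/4 ≈ 1.7500)
O(Q) = 0
P = 12 (P = 6 + 6 = 12)
n(T) = 0 (n(T) = ((7/4)*0)*12 = 0*12 = 0)
(n(O(1)) + J)*25 = (0 - 23)*25 = -23*25 = -575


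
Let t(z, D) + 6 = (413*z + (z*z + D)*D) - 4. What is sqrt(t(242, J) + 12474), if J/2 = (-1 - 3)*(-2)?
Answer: sqrt(1049690) ≈ 1024.5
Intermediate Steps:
J = 16 (J = 2*((-1 - 3)*(-2)) = 2*(-4*(-2)) = 2*8 = 16)
t(z, D) = -10 + 413*z + D*(D + z**2) (t(z, D) = -6 + ((413*z + (z*z + D)*D) - 4) = -6 + ((413*z + (z**2 + D)*D) - 4) = -6 + ((413*z + (D + z**2)*D) - 4) = -6 + ((413*z + D*(D + z**2)) - 4) = -6 + (-4 + 413*z + D*(D + z**2)) = -10 + 413*z + D*(D + z**2))
sqrt(t(242, J) + 12474) = sqrt((-10 + 16**2 + 413*242 + 16*242**2) + 12474) = sqrt((-10 + 256 + 99946 + 16*58564) + 12474) = sqrt((-10 + 256 + 99946 + 937024) + 12474) = sqrt(1037216 + 12474) = sqrt(1049690)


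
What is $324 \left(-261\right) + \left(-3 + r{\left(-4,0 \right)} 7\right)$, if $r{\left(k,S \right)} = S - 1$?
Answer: $-84574$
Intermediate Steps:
$r{\left(k,S \right)} = -1 + S$
$324 \left(-261\right) + \left(-3 + r{\left(-4,0 \right)} 7\right) = 324 \left(-261\right) + \left(-3 + \left(-1 + 0\right) 7\right) = -84564 - 10 = -84574$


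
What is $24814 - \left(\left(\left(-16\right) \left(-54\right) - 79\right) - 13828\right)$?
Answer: $37857$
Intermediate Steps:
$24814 - \left(\left(\left(-16\right) \left(-54\right) - 79\right) - 13828\right) = 24814 - \left(\left(864 - 79\right) - 13828\right) = 24814 - \left(785 - 13828\right) = 24814 - -13043 = 24814 + 13043 = 37857$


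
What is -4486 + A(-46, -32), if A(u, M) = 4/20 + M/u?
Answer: -515787/115 ≈ -4485.1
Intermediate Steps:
A(u, M) = ⅕ + M/u (A(u, M) = 4*(1/20) + M/u = ⅕ + M/u)
-4486 + A(-46, -32) = -4486 + (-32 + (⅕)*(-46))/(-46) = -4486 - (-32 - 46/5)/46 = -4486 - 1/46*(-206/5) = -4486 + 103/115 = -515787/115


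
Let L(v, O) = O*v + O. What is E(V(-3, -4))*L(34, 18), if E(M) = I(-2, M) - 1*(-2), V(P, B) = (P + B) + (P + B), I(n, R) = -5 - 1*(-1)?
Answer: -1260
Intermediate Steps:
I(n, R) = -4 (I(n, R) = -5 + 1 = -4)
V(P, B) = 2*B + 2*P (V(P, B) = (B + P) + (B + P) = 2*B + 2*P)
L(v, O) = O + O*v
E(M) = -2 (E(M) = -4 - 1*(-2) = -4 + 2 = -2)
E(V(-3, -4))*L(34, 18) = -36*(1 + 34) = -36*35 = -2*630 = -1260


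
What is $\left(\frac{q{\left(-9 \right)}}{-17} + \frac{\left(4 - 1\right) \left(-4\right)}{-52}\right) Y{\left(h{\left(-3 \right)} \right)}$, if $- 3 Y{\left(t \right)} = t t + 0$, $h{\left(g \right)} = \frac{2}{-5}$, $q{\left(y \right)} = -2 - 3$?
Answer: $- \frac{464}{16575} \approx -0.027994$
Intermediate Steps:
$q{\left(y \right)} = -5$
$h{\left(g \right)} = - \frac{2}{5}$ ($h{\left(g \right)} = 2 \left(- \frac{1}{5}\right) = - \frac{2}{5}$)
$Y{\left(t \right)} = - \frac{t^{2}}{3}$ ($Y{\left(t \right)} = - \frac{t t + 0}{3} = - \frac{t^{2} + 0}{3} = - \frac{t^{2}}{3}$)
$\left(\frac{q{\left(-9 \right)}}{-17} + \frac{\left(4 - 1\right) \left(-4\right)}{-52}\right) Y{\left(h{\left(-3 \right)} \right)} = \left(- \frac{5}{-17} + \frac{\left(4 - 1\right) \left(-4\right)}{-52}\right) \left(- \frac{\left(- \frac{2}{5}\right)^{2}}{3}\right) = \left(\left(-5\right) \left(- \frac{1}{17}\right) + 3 \left(-4\right) \left(- \frac{1}{52}\right)\right) \left(\left(- \frac{1}{3}\right) \frac{4}{25}\right) = \left(\frac{5}{17} - - \frac{3}{13}\right) \left(- \frac{4}{75}\right) = \left(\frac{5}{17} + \frac{3}{13}\right) \left(- \frac{4}{75}\right) = \frac{116}{221} \left(- \frac{4}{75}\right) = - \frac{464}{16575}$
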